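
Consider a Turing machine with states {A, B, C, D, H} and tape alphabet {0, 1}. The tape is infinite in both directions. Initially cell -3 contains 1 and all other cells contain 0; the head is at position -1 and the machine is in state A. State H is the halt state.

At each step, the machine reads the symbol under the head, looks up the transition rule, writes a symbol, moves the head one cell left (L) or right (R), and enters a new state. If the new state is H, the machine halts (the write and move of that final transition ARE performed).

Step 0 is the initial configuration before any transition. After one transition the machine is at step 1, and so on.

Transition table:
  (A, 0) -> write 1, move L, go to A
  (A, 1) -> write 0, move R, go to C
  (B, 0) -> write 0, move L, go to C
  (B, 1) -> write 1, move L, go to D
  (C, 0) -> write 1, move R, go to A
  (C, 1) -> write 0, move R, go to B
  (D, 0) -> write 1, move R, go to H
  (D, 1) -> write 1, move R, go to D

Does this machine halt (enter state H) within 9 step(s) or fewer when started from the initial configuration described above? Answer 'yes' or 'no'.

Step 1: in state A at pos -1, read 0 -> (A,0)->write 1,move L,goto A. Now: state=A, head=-2, tape[-4..0]=01010 (head:   ^)
Step 2: in state A at pos -2, read 0 -> (A,0)->write 1,move L,goto A. Now: state=A, head=-3, tape[-4..0]=01110 (head:  ^)
Step 3: in state A at pos -3, read 1 -> (A,1)->write 0,move R,goto C. Now: state=C, head=-2, tape[-4..0]=00110 (head:   ^)
Step 4: in state C at pos -2, read 1 -> (C,1)->write 0,move R,goto B. Now: state=B, head=-1, tape[-4..0]=00010 (head:    ^)
Step 5: in state B at pos -1, read 1 -> (B,1)->write 1,move L,goto D. Now: state=D, head=-2, tape[-4..0]=00010 (head:   ^)
Step 6: in state D at pos -2, read 0 -> (D,0)->write 1,move R,goto H. Now: state=H, head=-1, tape[-4..0]=00110 (head:    ^)
State H reached at step 6; 6 <= 9 -> yes

Answer: yes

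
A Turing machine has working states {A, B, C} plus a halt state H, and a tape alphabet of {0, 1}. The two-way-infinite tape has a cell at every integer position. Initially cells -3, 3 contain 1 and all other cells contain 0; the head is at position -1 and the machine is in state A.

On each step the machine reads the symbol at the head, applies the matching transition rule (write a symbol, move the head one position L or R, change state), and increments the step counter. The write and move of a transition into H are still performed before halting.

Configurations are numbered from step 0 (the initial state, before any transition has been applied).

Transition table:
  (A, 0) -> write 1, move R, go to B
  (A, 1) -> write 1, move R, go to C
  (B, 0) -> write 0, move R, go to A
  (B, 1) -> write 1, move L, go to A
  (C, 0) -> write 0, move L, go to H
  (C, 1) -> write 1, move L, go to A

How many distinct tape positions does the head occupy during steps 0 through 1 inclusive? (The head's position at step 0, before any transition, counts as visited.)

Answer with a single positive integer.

Answer: 2

Derivation:
Step 1: in state A at pos -1, read 0 -> (A,0)->write 1,move R,goto B. Now: state=B, head=0, tape[-4..4]=010100010 (head:     ^)
Head positions at steps 0..1: starting at -1, distinct positions visited = {-1, 0} -> 2 position(s)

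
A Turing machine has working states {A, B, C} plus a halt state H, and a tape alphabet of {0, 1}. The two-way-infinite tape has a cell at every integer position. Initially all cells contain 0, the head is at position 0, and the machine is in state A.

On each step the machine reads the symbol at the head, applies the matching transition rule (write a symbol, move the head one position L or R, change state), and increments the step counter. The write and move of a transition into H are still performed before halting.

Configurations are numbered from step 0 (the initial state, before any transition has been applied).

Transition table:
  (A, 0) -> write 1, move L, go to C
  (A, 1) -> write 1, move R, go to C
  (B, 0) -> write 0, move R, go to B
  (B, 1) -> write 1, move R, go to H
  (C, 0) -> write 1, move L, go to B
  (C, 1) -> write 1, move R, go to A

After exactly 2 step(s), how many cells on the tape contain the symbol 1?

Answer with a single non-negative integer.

Step 1: in state A at pos 0, read 0 -> (A,0)->write 1,move L,goto C. Now: state=C, head=-1, tape[-2..1]=0010 (head:  ^)
Step 2: in state C at pos -1, read 0 -> (C,0)->write 1,move L,goto B. Now: state=B, head=-2, tape[-3..1]=00110 (head:  ^)
Cells containing 1 after step 2: {-1, 0} -> 2 cell(s)

Answer: 2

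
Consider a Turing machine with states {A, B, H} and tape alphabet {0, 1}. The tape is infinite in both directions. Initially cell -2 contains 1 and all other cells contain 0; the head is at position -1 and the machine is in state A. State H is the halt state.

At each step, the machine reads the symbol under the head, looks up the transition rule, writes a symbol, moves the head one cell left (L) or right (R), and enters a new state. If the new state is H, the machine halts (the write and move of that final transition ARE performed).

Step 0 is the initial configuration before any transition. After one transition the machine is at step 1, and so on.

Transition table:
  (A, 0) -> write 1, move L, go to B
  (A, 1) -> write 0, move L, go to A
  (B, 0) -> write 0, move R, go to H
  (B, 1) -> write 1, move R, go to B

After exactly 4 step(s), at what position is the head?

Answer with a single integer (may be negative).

Step 1: in state A at pos -1, read 0 -> (A,0)->write 1,move L,goto B. Now: state=B, head=-2, tape[-3..0]=0110 (head:  ^)
Step 2: in state B at pos -2, read 1 -> (B,1)->write 1,move R,goto B. Now: state=B, head=-1, tape[-3..0]=0110 (head:   ^)
Step 3: in state B at pos -1, read 1 -> (B,1)->write 1,move R,goto B. Now: state=B, head=0, tape[-3..1]=01100 (head:    ^)
Step 4: in state B at pos 0, read 0 -> (B,0)->write 0,move R,goto H. Now: state=H, head=1, tape[-3..2]=011000 (head:     ^)

Answer: 1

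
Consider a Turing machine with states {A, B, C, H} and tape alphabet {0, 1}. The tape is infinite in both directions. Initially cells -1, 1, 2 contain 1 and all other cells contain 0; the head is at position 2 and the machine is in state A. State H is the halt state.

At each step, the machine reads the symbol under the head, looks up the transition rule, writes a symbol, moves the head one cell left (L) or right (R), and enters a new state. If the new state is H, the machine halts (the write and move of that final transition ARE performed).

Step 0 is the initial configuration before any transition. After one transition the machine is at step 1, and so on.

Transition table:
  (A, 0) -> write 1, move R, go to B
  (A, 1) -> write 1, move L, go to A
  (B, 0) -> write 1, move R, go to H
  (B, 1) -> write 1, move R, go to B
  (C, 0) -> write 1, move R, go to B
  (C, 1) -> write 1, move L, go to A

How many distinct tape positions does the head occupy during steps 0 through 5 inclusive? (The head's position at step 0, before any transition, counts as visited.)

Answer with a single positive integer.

Step 1: in state A at pos 2, read 1 -> (A,1)->write 1,move L,goto A. Now: state=A, head=1, tape[-2..3]=010110 (head:    ^)
Step 2: in state A at pos 1, read 1 -> (A,1)->write 1,move L,goto A. Now: state=A, head=0, tape[-2..3]=010110 (head:   ^)
Step 3: in state A at pos 0, read 0 -> (A,0)->write 1,move R,goto B. Now: state=B, head=1, tape[-2..3]=011110 (head:    ^)
Step 4: in state B at pos 1, read 1 -> (B,1)->write 1,move R,goto B. Now: state=B, head=2, tape[-2..3]=011110 (head:     ^)
Step 5: in state B at pos 2, read 1 -> (B,1)->write 1,move R,goto B. Now: state=B, head=3, tape[-2..4]=0111100 (head:      ^)
Head positions at steps 0..5: starting at 2, distinct positions visited = {0, 1, 2, 3} -> 4 position(s)

Answer: 4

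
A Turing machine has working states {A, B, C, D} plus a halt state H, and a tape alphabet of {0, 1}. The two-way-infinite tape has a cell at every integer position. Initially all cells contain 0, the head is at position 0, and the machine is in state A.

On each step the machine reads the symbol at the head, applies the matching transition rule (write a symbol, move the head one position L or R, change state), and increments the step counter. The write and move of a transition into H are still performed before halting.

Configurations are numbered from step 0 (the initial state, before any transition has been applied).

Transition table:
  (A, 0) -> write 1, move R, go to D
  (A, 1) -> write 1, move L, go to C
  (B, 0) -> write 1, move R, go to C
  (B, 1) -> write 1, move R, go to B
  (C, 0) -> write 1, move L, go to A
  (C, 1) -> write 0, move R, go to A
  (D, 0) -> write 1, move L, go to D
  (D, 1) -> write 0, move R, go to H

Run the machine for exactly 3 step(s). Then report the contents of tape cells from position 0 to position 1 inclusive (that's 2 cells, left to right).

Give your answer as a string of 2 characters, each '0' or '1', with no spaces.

Step 1: in state A at pos 0, read 0 -> (A,0)->write 1,move R,goto D. Now: state=D, head=1, tape[-1..2]=0100 (head:   ^)
Step 2: in state D at pos 1, read 0 -> (D,0)->write 1,move L,goto D. Now: state=D, head=0, tape[-1..2]=0110 (head:  ^)
Step 3: in state D at pos 0, read 1 -> (D,1)->write 0,move R,goto H. Now: state=H, head=1, tape[-1..2]=0010 (head:   ^)

Answer: 01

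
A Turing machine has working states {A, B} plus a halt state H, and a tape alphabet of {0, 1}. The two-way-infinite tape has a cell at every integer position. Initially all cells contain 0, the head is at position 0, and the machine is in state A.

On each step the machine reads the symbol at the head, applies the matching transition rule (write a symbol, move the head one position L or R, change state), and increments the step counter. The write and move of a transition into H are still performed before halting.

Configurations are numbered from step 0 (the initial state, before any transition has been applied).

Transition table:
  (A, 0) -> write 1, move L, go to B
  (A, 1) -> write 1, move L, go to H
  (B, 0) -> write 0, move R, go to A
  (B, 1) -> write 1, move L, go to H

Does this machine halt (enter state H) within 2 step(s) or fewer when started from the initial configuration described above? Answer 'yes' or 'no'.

Answer: no

Derivation:
Step 1: in state A at pos 0, read 0 -> (A,0)->write 1,move L,goto B. Now: state=B, head=-1, tape[-2..1]=0010 (head:  ^)
Step 2: in state B at pos -1, read 0 -> (B,0)->write 0,move R,goto A. Now: state=A, head=0, tape[-2..1]=0010 (head:   ^)
After 2 step(s): state = A (not H) -> not halted within 2 -> no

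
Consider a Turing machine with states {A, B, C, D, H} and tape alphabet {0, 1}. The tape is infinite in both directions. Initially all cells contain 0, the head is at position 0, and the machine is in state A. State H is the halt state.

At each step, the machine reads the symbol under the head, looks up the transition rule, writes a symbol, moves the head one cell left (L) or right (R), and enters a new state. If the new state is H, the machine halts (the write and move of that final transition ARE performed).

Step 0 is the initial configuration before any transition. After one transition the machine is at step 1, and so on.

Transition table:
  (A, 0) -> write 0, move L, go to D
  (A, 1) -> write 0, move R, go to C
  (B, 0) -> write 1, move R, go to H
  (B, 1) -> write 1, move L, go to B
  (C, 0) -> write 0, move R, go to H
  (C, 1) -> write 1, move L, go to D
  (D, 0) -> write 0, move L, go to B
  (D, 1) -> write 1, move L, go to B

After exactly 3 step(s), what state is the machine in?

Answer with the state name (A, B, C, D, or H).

Answer: H

Derivation:
Step 1: in state A at pos 0, read 0 -> (A,0)->write 0,move L,goto D. Now: state=D, head=-1, tape[-2..1]=0000 (head:  ^)
Step 2: in state D at pos -1, read 0 -> (D,0)->write 0,move L,goto B. Now: state=B, head=-2, tape[-3..1]=00000 (head:  ^)
Step 3: in state B at pos -2, read 0 -> (B,0)->write 1,move R,goto H. Now: state=H, head=-1, tape[-3..1]=01000 (head:   ^)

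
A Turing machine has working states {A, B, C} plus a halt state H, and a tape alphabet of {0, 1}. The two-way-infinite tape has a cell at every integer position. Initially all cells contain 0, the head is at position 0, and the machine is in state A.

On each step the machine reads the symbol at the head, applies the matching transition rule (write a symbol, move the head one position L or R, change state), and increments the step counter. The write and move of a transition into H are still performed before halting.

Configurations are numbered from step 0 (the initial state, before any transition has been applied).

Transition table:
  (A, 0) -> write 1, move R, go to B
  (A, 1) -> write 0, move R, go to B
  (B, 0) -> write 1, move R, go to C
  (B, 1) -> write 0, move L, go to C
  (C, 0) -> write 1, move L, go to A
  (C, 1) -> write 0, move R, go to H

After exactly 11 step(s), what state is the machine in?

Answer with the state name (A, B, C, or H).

Answer: C

Derivation:
Step 1: in state A at pos 0, read 0 -> (A,0)->write 1,move R,goto B. Now: state=B, head=1, tape[-1..2]=0100 (head:   ^)
Step 2: in state B at pos 1, read 0 -> (B,0)->write 1,move R,goto C. Now: state=C, head=2, tape[-1..3]=01100 (head:    ^)
Step 3: in state C at pos 2, read 0 -> (C,0)->write 1,move L,goto A. Now: state=A, head=1, tape[-1..3]=01110 (head:   ^)
Step 4: in state A at pos 1, read 1 -> (A,1)->write 0,move R,goto B. Now: state=B, head=2, tape[-1..3]=01010 (head:    ^)
Step 5: in state B at pos 2, read 1 -> (B,1)->write 0,move L,goto C. Now: state=C, head=1, tape[-1..3]=01000 (head:   ^)
Step 6: in state C at pos 1, read 0 -> (C,0)->write 1,move L,goto A. Now: state=A, head=0, tape[-1..3]=01100 (head:  ^)
Step 7: in state A at pos 0, read 1 -> (A,1)->write 0,move R,goto B. Now: state=B, head=1, tape[-1..3]=00100 (head:   ^)
Step 8: in state B at pos 1, read 1 -> (B,1)->write 0,move L,goto C. Now: state=C, head=0, tape[-1..3]=00000 (head:  ^)
Step 9: in state C at pos 0, read 0 -> (C,0)->write 1,move L,goto A. Now: state=A, head=-1, tape[-2..3]=001000 (head:  ^)
Step 10: in state A at pos -1, read 0 -> (A,0)->write 1,move R,goto B. Now: state=B, head=0, tape[-2..3]=011000 (head:   ^)
Step 11: in state B at pos 0, read 1 -> (B,1)->write 0,move L,goto C. Now: state=C, head=-1, tape[-2..3]=010000 (head:  ^)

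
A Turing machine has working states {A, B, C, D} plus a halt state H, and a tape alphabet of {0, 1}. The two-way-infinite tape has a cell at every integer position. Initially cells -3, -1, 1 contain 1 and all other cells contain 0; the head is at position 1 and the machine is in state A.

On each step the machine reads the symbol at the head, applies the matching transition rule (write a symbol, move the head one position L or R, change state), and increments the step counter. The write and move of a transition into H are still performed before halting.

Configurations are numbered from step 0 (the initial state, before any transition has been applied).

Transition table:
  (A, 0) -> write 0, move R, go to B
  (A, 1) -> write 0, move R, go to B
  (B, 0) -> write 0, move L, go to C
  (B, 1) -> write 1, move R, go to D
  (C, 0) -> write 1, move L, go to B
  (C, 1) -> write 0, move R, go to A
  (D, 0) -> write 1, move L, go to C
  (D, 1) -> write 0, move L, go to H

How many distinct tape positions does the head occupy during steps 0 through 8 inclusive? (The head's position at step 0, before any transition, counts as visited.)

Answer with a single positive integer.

Step 1: in state A at pos 1, read 1 -> (A,1)->write 0,move R,goto B. Now: state=B, head=2, tape[-4..3]=01010000 (head:       ^)
Step 2: in state B at pos 2, read 0 -> (B,0)->write 0,move L,goto C. Now: state=C, head=1, tape[-4..3]=01010000 (head:      ^)
Step 3: in state C at pos 1, read 0 -> (C,0)->write 1,move L,goto B. Now: state=B, head=0, tape[-4..3]=01010100 (head:     ^)
Step 4: in state B at pos 0, read 0 -> (B,0)->write 0,move L,goto C. Now: state=C, head=-1, tape[-4..3]=01010100 (head:    ^)
Step 5: in state C at pos -1, read 1 -> (C,1)->write 0,move R,goto A. Now: state=A, head=0, tape[-4..3]=01000100 (head:     ^)
Step 6: in state A at pos 0, read 0 -> (A,0)->write 0,move R,goto B. Now: state=B, head=1, tape[-4..3]=01000100 (head:      ^)
Step 7: in state B at pos 1, read 1 -> (B,1)->write 1,move R,goto D. Now: state=D, head=2, tape[-4..3]=01000100 (head:       ^)
Step 8: in state D at pos 2, read 0 -> (D,0)->write 1,move L,goto C. Now: state=C, head=1, tape[-4..3]=01000110 (head:      ^)
Head positions at steps 0..8: starting at 1, distinct positions visited = {-1, 0, 1, 2} -> 4 position(s)

Answer: 4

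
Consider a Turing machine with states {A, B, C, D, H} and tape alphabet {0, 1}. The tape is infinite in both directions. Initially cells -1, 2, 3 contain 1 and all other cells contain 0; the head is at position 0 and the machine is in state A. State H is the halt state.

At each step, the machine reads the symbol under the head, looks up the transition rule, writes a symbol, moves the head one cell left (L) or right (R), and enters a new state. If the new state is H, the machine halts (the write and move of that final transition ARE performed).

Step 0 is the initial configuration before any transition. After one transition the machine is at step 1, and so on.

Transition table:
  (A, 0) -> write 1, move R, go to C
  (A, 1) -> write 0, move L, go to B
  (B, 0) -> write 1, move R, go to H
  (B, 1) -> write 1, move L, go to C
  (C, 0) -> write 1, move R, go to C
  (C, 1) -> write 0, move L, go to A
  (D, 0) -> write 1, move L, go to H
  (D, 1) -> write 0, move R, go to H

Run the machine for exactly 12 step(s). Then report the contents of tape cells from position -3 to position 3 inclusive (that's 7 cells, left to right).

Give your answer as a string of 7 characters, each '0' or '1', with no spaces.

Answer: 1100001

Derivation:
Step 1: in state A at pos 0, read 0 -> (A,0)->write 1,move R,goto C. Now: state=C, head=1, tape[-2..4]=0110110 (head:    ^)
Step 2: in state C at pos 1, read 0 -> (C,0)->write 1,move R,goto C. Now: state=C, head=2, tape[-2..4]=0111110 (head:     ^)
Step 3: in state C at pos 2, read 1 -> (C,1)->write 0,move L,goto A. Now: state=A, head=1, tape[-2..4]=0111010 (head:    ^)
Step 4: in state A at pos 1, read 1 -> (A,1)->write 0,move L,goto B. Now: state=B, head=0, tape[-2..4]=0110010 (head:   ^)
Step 5: in state B at pos 0, read 1 -> (B,1)->write 1,move L,goto C. Now: state=C, head=-1, tape[-2..4]=0110010 (head:  ^)
Step 6: in state C at pos -1, read 1 -> (C,1)->write 0,move L,goto A. Now: state=A, head=-2, tape[-3..4]=00010010 (head:  ^)
Step 7: in state A at pos -2, read 0 -> (A,0)->write 1,move R,goto C. Now: state=C, head=-1, tape[-3..4]=01010010 (head:   ^)
Step 8: in state C at pos -1, read 0 -> (C,0)->write 1,move R,goto C. Now: state=C, head=0, tape[-3..4]=01110010 (head:    ^)
Step 9: in state C at pos 0, read 1 -> (C,1)->write 0,move L,goto A. Now: state=A, head=-1, tape[-3..4]=01100010 (head:   ^)
Step 10: in state A at pos -1, read 1 -> (A,1)->write 0,move L,goto B. Now: state=B, head=-2, tape[-3..4]=01000010 (head:  ^)
Step 11: in state B at pos -2, read 1 -> (B,1)->write 1,move L,goto C. Now: state=C, head=-3, tape[-4..4]=001000010 (head:  ^)
Step 12: in state C at pos -3, read 0 -> (C,0)->write 1,move R,goto C. Now: state=C, head=-2, tape[-4..4]=011000010 (head:   ^)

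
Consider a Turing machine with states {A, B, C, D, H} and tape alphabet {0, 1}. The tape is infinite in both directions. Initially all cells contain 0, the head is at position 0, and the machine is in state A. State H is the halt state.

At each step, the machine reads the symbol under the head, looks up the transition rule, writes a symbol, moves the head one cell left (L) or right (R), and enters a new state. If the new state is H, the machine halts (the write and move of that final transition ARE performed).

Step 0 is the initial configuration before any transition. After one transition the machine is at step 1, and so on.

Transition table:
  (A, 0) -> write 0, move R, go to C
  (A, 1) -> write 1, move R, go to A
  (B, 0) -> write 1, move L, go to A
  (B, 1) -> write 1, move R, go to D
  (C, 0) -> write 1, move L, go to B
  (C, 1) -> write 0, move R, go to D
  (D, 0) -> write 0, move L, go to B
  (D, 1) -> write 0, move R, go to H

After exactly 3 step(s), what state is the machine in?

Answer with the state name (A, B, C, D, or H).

Step 1: in state A at pos 0, read 0 -> (A,0)->write 0,move R,goto C. Now: state=C, head=1, tape[-1..2]=0000 (head:   ^)
Step 2: in state C at pos 1, read 0 -> (C,0)->write 1,move L,goto B. Now: state=B, head=0, tape[-1..2]=0010 (head:  ^)
Step 3: in state B at pos 0, read 0 -> (B,0)->write 1,move L,goto A. Now: state=A, head=-1, tape[-2..2]=00110 (head:  ^)

Answer: A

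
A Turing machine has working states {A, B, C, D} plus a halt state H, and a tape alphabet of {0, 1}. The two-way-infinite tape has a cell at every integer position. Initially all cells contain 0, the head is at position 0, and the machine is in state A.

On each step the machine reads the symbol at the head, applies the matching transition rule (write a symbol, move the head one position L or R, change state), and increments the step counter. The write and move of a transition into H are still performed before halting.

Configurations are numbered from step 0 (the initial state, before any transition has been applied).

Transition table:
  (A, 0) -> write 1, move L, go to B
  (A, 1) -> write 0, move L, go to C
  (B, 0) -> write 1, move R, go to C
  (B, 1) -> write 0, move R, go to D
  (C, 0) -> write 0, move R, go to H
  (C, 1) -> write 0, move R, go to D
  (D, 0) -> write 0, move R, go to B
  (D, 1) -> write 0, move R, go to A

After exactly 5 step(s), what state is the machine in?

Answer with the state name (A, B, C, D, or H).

Answer: C

Derivation:
Step 1: in state A at pos 0, read 0 -> (A,0)->write 1,move L,goto B. Now: state=B, head=-1, tape[-2..1]=0010 (head:  ^)
Step 2: in state B at pos -1, read 0 -> (B,0)->write 1,move R,goto C. Now: state=C, head=0, tape[-2..1]=0110 (head:   ^)
Step 3: in state C at pos 0, read 1 -> (C,1)->write 0,move R,goto D. Now: state=D, head=1, tape[-2..2]=01000 (head:    ^)
Step 4: in state D at pos 1, read 0 -> (D,0)->write 0,move R,goto B. Now: state=B, head=2, tape[-2..3]=010000 (head:     ^)
Step 5: in state B at pos 2, read 0 -> (B,0)->write 1,move R,goto C. Now: state=C, head=3, tape[-2..4]=0100100 (head:      ^)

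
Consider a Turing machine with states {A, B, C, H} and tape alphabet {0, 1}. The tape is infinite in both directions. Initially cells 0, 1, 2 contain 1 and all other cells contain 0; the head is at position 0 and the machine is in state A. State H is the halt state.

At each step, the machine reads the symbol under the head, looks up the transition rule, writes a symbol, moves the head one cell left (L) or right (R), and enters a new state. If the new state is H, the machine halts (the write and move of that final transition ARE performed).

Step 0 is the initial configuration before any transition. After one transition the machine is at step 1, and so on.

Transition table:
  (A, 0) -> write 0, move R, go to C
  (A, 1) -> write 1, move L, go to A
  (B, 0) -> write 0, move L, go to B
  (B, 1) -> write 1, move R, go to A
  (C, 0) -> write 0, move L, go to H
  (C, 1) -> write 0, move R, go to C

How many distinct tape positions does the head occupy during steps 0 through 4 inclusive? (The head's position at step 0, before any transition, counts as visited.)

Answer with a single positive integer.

Step 1: in state A at pos 0, read 1 -> (A,1)->write 1,move L,goto A. Now: state=A, head=-1, tape[-2..3]=001110 (head:  ^)
Step 2: in state A at pos -1, read 0 -> (A,0)->write 0,move R,goto C. Now: state=C, head=0, tape[-2..3]=001110 (head:   ^)
Step 3: in state C at pos 0, read 1 -> (C,1)->write 0,move R,goto C. Now: state=C, head=1, tape[-2..3]=000110 (head:    ^)
Step 4: in state C at pos 1, read 1 -> (C,1)->write 0,move R,goto C. Now: state=C, head=2, tape[-2..3]=000010 (head:     ^)
Head positions at steps 0..4: starting at 0, distinct positions visited = {-1, 0, 1, 2} -> 4 position(s)

Answer: 4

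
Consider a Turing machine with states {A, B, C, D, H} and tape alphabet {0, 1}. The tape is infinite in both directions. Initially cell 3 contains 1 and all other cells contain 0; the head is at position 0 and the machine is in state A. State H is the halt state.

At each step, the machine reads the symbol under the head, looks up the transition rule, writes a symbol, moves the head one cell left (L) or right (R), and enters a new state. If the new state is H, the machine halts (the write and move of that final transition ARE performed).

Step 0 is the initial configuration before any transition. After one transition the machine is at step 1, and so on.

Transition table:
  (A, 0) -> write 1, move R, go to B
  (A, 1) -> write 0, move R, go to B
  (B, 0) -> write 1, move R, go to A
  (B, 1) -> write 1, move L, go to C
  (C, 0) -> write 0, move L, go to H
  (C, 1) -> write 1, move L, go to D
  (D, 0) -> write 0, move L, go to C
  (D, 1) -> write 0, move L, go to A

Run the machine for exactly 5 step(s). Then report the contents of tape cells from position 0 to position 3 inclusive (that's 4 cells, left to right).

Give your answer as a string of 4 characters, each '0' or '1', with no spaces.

Answer: 1111

Derivation:
Step 1: in state A at pos 0, read 0 -> (A,0)->write 1,move R,goto B. Now: state=B, head=1, tape[-1..4]=010010 (head:   ^)
Step 2: in state B at pos 1, read 0 -> (B,0)->write 1,move R,goto A. Now: state=A, head=2, tape[-1..4]=011010 (head:    ^)
Step 3: in state A at pos 2, read 0 -> (A,0)->write 1,move R,goto B. Now: state=B, head=3, tape[-1..4]=011110 (head:     ^)
Step 4: in state B at pos 3, read 1 -> (B,1)->write 1,move L,goto C. Now: state=C, head=2, tape[-1..4]=011110 (head:    ^)
Step 5: in state C at pos 2, read 1 -> (C,1)->write 1,move L,goto D. Now: state=D, head=1, tape[-1..4]=011110 (head:   ^)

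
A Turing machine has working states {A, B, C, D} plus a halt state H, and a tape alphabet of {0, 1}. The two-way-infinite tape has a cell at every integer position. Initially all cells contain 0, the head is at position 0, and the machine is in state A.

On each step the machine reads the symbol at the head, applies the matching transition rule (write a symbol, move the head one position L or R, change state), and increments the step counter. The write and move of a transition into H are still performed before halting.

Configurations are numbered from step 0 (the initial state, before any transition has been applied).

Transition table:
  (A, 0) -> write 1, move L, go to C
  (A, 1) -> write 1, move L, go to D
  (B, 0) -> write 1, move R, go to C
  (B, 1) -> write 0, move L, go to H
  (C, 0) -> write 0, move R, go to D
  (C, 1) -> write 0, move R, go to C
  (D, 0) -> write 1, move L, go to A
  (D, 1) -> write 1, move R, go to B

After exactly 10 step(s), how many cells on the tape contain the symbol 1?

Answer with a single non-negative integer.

Answer: 1

Derivation:
Step 1: in state A at pos 0, read 0 -> (A,0)->write 1,move L,goto C. Now: state=C, head=-1, tape[-2..1]=0010 (head:  ^)
Step 2: in state C at pos -1, read 0 -> (C,0)->write 0,move R,goto D. Now: state=D, head=0, tape[-2..1]=0010 (head:   ^)
Step 3: in state D at pos 0, read 1 -> (D,1)->write 1,move R,goto B. Now: state=B, head=1, tape[-2..2]=00100 (head:    ^)
Step 4: in state B at pos 1, read 0 -> (B,0)->write 1,move R,goto C. Now: state=C, head=2, tape[-2..3]=001100 (head:     ^)
Step 5: in state C at pos 2, read 0 -> (C,0)->write 0,move R,goto D. Now: state=D, head=3, tape[-2..4]=0011000 (head:      ^)
Step 6: in state D at pos 3, read 0 -> (D,0)->write 1,move L,goto A. Now: state=A, head=2, tape[-2..4]=0011010 (head:     ^)
Step 7: in state A at pos 2, read 0 -> (A,0)->write 1,move L,goto C. Now: state=C, head=1, tape[-2..4]=0011110 (head:    ^)
Step 8: in state C at pos 1, read 1 -> (C,1)->write 0,move R,goto C. Now: state=C, head=2, tape[-2..4]=0010110 (head:     ^)
Step 9: in state C at pos 2, read 1 -> (C,1)->write 0,move R,goto C. Now: state=C, head=3, tape[-2..4]=0010010 (head:      ^)
Step 10: in state C at pos 3, read 1 -> (C,1)->write 0,move R,goto C. Now: state=C, head=4, tape[-2..5]=00100000 (head:       ^)
Cells containing 1 after step 10: {0} -> 1 cell(s)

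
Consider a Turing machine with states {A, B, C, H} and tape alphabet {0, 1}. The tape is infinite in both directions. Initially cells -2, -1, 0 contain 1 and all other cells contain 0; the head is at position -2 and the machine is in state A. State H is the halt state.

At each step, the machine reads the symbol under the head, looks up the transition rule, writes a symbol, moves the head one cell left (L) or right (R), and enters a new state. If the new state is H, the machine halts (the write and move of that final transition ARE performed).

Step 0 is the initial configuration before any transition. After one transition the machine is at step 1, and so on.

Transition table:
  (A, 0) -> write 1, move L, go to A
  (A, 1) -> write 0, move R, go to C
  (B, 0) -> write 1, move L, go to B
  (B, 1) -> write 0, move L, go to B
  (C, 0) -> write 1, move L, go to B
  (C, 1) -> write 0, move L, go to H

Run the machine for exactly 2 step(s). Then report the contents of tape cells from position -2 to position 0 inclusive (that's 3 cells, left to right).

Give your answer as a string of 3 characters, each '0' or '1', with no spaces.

Step 1: in state A at pos -2, read 1 -> (A,1)->write 0,move R,goto C. Now: state=C, head=-1, tape[-3..1]=00110 (head:   ^)
Step 2: in state C at pos -1, read 1 -> (C,1)->write 0,move L,goto H. Now: state=H, head=-2, tape[-3..1]=00010 (head:  ^)

Answer: 001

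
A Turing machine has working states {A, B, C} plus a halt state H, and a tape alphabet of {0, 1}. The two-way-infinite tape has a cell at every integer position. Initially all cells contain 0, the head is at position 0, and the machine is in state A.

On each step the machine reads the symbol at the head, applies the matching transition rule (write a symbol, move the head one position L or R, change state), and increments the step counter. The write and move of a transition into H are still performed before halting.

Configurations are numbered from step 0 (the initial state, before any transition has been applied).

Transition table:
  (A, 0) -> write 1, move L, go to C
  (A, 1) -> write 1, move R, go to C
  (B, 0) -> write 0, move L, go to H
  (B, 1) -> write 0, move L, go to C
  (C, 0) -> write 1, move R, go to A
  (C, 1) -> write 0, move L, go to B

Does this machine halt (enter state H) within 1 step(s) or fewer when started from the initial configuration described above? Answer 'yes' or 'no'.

Answer: no

Derivation:
Step 1: in state A at pos 0, read 0 -> (A,0)->write 1,move L,goto C. Now: state=C, head=-1, tape[-2..1]=0010 (head:  ^)
After 1 step(s): state = C (not H) -> not halted within 1 -> no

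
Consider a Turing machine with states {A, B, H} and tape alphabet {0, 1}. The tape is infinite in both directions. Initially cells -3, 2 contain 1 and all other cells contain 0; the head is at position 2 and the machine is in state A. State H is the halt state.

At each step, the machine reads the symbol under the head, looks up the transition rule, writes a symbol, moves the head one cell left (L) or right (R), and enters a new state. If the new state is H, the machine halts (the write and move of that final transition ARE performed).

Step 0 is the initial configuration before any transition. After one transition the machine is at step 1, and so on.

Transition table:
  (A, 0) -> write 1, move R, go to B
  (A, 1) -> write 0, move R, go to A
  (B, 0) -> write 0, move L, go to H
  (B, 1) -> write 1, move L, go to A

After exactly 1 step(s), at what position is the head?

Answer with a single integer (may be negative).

Step 1: in state A at pos 2, read 1 -> (A,1)->write 0,move R,goto A. Now: state=A, head=3, tape[-4..4]=010000000 (head:        ^)

Answer: 3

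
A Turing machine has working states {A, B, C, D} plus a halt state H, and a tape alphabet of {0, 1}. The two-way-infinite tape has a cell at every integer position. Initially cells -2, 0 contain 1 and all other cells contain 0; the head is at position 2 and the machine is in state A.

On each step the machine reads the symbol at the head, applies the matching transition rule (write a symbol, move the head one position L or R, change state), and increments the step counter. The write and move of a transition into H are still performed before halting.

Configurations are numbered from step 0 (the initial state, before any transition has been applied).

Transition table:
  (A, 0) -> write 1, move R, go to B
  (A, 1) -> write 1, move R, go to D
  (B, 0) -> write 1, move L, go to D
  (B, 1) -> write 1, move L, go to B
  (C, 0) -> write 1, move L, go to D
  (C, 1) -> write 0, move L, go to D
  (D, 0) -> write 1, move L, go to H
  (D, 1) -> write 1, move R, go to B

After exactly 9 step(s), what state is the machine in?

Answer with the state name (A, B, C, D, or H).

Step 1: in state A at pos 2, read 0 -> (A,0)->write 1,move R,goto B. Now: state=B, head=3, tape[-3..4]=01010100 (head:       ^)
Step 2: in state B at pos 3, read 0 -> (B,0)->write 1,move L,goto D. Now: state=D, head=2, tape[-3..4]=01010110 (head:      ^)
Step 3: in state D at pos 2, read 1 -> (D,1)->write 1,move R,goto B. Now: state=B, head=3, tape[-3..4]=01010110 (head:       ^)
Step 4: in state B at pos 3, read 1 -> (B,1)->write 1,move L,goto B. Now: state=B, head=2, tape[-3..4]=01010110 (head:      ^)
Step 5: in state B at pos 2, read 1 -> (B,1)->write 1,move L,goto B. Now: state=B, head=1, tape[-3..4]=01010110 (head:     ^)
Step 6: in state B at pos 1, read 0 -> (B,0)->write 1,move L,goto D. Now: state=D, head=0, tape[-3..4]=01011110 (head:    ^)
Step 7: in state D at pos 0, read 1 -> (D,1)->write 1,move R,goto B. Now: state=B, head=1, tape[-3..4]=01011110 (head:     ^)
Step 8: in state B at pos 1, read 1 -> (B,1)->write 1,move L,goto B. Now: state=B, head=0, tape[-3..4]=01011110 (head:    ^)
Step 9: in state B at pos 0, read 1 -> (B,1)->write 1,move L,goto B. Now: state=B, head=-1, tape[-3..4]=01011110 (head:   ^)

Answer: B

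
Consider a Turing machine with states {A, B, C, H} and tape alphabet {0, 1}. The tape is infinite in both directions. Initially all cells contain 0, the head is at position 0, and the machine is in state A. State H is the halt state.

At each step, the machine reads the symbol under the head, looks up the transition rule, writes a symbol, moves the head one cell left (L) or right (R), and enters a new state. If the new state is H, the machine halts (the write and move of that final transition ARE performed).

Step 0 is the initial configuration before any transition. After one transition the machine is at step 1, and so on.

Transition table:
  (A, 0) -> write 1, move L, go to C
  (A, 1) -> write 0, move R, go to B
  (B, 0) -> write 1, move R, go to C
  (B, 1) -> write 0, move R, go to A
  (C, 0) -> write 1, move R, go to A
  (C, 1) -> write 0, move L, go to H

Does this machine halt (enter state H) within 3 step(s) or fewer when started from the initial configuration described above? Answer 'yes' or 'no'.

Answer: no

Derivation:
Step 1: in state A at pos 0, read 0 -> (A,0)->write 1,move L,goto C. Now: state=C, head=-1, tape[-2..1]=0010 (head:  ^)
Step 2: in state C at pos -1, read 0 -> (C,0)->write 1,move R,goto A. Now: state=A, head=0, tape[-2..1]=0110 (head:   ^)
Step 3: in state A at pos 0, read 1 -> (A,1)->write 0,move R,goto B. Now: state=B, head=1, tape[-2..2]=01000 (head:    ^)
After 3 step(s): state = B (not H) -> not halted within 3 -> no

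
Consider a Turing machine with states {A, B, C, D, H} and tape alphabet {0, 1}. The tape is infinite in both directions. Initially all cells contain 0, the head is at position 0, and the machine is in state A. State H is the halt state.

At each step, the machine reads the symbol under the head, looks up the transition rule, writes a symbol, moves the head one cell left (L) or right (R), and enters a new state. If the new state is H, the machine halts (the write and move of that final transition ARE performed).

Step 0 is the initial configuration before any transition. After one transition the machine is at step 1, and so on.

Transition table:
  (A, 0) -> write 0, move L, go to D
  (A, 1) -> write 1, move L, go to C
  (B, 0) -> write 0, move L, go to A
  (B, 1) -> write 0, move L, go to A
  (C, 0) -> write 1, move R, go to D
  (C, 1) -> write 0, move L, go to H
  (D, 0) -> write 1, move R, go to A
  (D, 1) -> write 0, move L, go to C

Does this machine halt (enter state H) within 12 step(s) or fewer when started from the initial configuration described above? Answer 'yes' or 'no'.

Answer: yes

Derivation:
Step 1: in state A at pos 0, read 0 -> (A,0)->write 0,move L,goto D. Now: state=D, head=-1, tape[-2..1]=0000 (head:  ^)
Step 2: in state D at pos -1, read 0 -> (D,0)->write 1,move R,goto A. Now: state=A, head=0, tape[-2..1]=0100 (head:   ^)
Step 3: in state A at pos 0, read 0 -> (A,0)->write 0,move L,goto D. Now: state=D, head=-1, tape[-2..1]=0100 (head:  ^)
Step 4: in state D at pos -1, read 1 -> (D,1)->write 0,move L,goto C. Now: state=C, head=-2, tape[-3..1]=00000 (head:  ^)
Step 5: in state C at pos -2, read 0 -> (C,0)->write 1,move R,goto D. Now: state=D, head=-1, tape[-3..1]=01000 (head:   ^)
Step 6: in state D at pos -1, read 0 -> (D,0)->write 1,move R,goto A. Now: state=A, head=0, tape[-3..1]=01100 (head:    ^)
Step 7: in state A at pos 0, read 0 -> (A,0)->write 0,move L,goto D. Now: state=D, head=-1, tape[-3..1]=01100 (head:   ^)
Step 8: in state D at pos -1, read 1 -> (D,1)->write 0,move L,goto C. Now: state=C, head=-2, tape[-3..1]=01000 (head:  ^)
Step 9: in state C at pos -2, read 1 -> (C,1)->write 0,move L,goto H. Now: state=H, head=-3, tape[-4..1]=000000 (head:  ^)
State H reached at step 9; 9 <= 12 -> yes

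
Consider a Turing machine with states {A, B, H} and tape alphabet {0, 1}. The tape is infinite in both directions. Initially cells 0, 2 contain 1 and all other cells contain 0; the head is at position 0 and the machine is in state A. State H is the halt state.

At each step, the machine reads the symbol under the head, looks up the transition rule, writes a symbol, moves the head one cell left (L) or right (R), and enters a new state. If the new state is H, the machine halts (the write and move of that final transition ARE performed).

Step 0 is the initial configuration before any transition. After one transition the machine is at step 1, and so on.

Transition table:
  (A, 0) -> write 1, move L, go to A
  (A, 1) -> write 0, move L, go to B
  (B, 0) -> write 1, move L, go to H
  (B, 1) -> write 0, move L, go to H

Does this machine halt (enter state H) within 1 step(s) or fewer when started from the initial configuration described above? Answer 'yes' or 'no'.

Step 1: in state A at pos 0, read 1 -> (A,1)->write 0,move L,goto B. Now: state=B, head=-1, tape[-2..3]=000010 (head:  ^)
After 1 step(s): state = B (not H) -> not halted within 1 -> no

Answer: no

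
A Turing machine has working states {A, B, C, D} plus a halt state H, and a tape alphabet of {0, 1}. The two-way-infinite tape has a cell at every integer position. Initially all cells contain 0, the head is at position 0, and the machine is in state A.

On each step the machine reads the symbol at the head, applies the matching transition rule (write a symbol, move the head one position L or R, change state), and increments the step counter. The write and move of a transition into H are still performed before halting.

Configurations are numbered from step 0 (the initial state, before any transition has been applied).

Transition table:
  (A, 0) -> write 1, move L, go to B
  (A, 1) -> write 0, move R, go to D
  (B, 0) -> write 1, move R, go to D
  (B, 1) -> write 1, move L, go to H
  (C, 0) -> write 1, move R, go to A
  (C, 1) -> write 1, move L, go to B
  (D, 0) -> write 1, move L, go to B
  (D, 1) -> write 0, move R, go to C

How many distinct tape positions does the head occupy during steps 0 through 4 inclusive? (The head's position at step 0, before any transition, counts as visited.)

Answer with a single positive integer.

Step 1: in state A at pos 0, read 0 -> (A,0)->write 1,move L,goto B. Now: state=B, head=-1, tape[-2..1]=0010 (head:  ^)
Step 2: in state B at pos -1, read 0 -> (B,0)->write 1,move R,goto D. Now: state=D, head=0, tape[-2..1]=0110 (head:   ^)
Step 3: in state D at pos 0, read 1 -> (D,1)->write 0,move R,goto C. Now: state=C, head=1, tape[-2..2]=01000 (head:    ^)
Step 4: in state C at pos 1, read 0 -> (C,0)->write 1,move R,goto A. Now: state=A, head=2, tape[-2..3]=010100 (head:     ^)
Head positions at steps 0..4: starting at 0, distinct positions visited = {-1, 0, 1, 2} -> 4 position(s)

Answer: 4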